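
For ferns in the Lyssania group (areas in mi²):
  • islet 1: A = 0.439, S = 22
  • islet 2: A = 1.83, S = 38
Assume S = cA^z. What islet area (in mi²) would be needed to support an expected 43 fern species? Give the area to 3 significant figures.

2.53 mi²

z = ln(38/22) / ln(1.83/0.439) = 0.5465 / 1.4276 = 0.3828
c = 22 / 0.439^0.3828 = 22 / 0.7297 = 30.15
A = (43/30.15)^(1/0.3828) ⇒ ln A = ln(1.426)/0.3828 = 0.9272
A = e^0.9272 ≈ 2.527 mi²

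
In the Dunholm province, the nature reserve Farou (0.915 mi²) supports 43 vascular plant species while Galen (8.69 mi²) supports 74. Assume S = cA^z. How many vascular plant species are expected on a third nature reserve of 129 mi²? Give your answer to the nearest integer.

142

z = ln(74/43) / ln(8.69/0.915) = 0.5429 / 2.2510 = 0.2412
c = 43 / 0.915^0.2412 = 43 / 0.9788 = 43.93
S₃ = 43.93 × 129^0.2412 = 43.93 × 3.229 ≈ 141.8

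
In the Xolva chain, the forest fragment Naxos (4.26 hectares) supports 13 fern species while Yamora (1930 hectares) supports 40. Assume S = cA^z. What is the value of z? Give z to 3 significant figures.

0.184

Taking logs: ln S = ln c + z ln A, so z = (ln S₂ − ln S₁)/(ln A₂ − ln A₁).
z = ln(40/13) / ln(1930/4.26) = ln(3.077) / ln(453.1) = 1.1239 / 6.1160 = 0.1838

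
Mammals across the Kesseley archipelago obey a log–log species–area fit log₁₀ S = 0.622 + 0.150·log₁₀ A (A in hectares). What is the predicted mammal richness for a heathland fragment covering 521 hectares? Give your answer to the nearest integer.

S = 4.188 × 521^0.15
ln S = ln 4.188 + 0.15 × ln 521 = 1.4322 + 0.15 × 6.2558 = 2.3706
S = e^2.3706 ≈ 10.7

11 species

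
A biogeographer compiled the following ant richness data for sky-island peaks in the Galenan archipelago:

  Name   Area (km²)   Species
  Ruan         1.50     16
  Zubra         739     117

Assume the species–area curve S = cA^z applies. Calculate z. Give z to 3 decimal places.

0.321

Taking logs: ln S = ln c + z ln A, so z = (ln S₂ − ln S₁)/(ln A₂ − ln A₁).
z = ln(117/16) / ln(739/1.5) = ln(7.312) / ln(492.7) = 1.9896 / 6.1998 = 0.3209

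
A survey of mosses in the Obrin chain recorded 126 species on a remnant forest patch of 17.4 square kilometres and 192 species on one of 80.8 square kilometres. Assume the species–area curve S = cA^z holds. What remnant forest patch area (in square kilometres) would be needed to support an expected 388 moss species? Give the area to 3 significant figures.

z = ln(192/126) / ln(80.8/17.4) = 0.4212 / 1.5355 = 0.2743
c = 126 / 17.4^0.2743 = 126 / 2.189 = 57.55
A = (388/57.55)^(1/0.2743) ⇒ ln A = ln(6.742)/0.2743 = 6.9566
A = e^6.9566 ≈ 1050 square kilometres

1050 square kilometres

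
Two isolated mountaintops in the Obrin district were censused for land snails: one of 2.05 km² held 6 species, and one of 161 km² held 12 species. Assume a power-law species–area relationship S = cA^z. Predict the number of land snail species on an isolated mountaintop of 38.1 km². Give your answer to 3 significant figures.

9.54

z = ln(12/6) / ln(161/2.05) = 0.6931 / 4.3636 = 0.1588
c = 6 / 2.05^0.1588 = 6 / 1.121 = 5.353
S₃ = 5.353 × 38.1^0.1588 = 5.353 × 1.783 ≈ 9.545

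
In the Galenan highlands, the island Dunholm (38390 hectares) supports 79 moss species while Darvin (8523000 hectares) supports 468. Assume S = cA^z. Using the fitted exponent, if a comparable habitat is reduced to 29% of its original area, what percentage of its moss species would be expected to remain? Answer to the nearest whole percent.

z = ln(468/79) / ln(8523000/38390) = 1.7790 / 5.4027 = 0.3293
S_new/S_old = (A_new/A_old)^z = 0.29^0.3293 = exp(0.3293 × -1.2379) = 0.6652

67%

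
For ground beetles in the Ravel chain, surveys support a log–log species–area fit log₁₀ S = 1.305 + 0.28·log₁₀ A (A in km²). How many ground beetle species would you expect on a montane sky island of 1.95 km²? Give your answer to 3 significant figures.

24.3

S = 20.18 × 1.95^0.28
ln S = ln 20.18 + 0.28 × ln 1.95 = 3.0049 + 0.28 × 0.6678 = 3.1919
S = e^3.1919 ≈ 24.33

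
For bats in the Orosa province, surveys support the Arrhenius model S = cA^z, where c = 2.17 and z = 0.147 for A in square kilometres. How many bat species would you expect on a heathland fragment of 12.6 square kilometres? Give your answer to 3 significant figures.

3.15

S = 2.17 × 12.6^0.147
ln S = ln 2.17 + 0.147 × ln 12.6 = 0.7747 + 0.147 × 2.5337 = 1.1472
S = e^1.1472 ≈ 3.149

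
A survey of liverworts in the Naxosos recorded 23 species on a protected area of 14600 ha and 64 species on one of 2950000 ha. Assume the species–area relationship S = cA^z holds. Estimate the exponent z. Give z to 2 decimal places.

Taking logs: ln S = ln c + z ln A, so z = (ln S₂ − ln S₁)/(ln A₂ − ln A₁).
z = ln(64/23) / ln(2950000/14600) = ln(2.783) / ln(202.1) = 1.0234 / 5.3085 = 0.1928

0.19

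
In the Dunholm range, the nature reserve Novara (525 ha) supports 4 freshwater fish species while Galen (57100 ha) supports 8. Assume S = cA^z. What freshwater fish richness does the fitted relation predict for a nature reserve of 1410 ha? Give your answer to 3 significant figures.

4.63

z = ln(8/4) / ln(57100/525) = 0.6931 / 4.6892 = 0.1478
c = 4 / 525^0.1478 = 4 / 2.524 = 1.585
S₃ = 1.585 × 1410^0.1478 = 1.585 × 2.921 ≈ 4.629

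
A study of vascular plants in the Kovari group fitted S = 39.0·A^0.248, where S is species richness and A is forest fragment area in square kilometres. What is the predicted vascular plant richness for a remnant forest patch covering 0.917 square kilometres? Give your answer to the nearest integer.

S = 39 × 0.917^0.248 = 39 × 0.9787 ≈ 38.17

38 species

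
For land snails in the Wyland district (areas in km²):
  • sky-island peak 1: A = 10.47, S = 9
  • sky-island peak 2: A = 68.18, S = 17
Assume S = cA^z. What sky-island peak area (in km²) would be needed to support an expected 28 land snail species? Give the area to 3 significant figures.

297 km²

z = ln(17/9) / ln(68.18/10.47) = 0.6360 / 1.8736 = 0.3394
c = 9 / 10.47^0.3394 = 9 / 2.219 = 4.055
A = (28/4.055)^(1/0.3394) ⇒ ln A = ln(6.904)/0.3394 = 5.6922
A = e^5.6922 ≈ 296.5 km²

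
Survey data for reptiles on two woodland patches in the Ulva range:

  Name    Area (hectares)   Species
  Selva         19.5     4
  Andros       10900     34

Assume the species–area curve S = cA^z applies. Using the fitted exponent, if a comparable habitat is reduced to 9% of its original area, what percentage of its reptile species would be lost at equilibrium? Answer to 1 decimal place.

55.7%

z = ln(34/4) / ln(10900/19.5) = 2.1401 / 6.3261 = 0.3383
S_new/S_old = (A_new/A_old)^z = 0.09^0.3383 = exp(0.3383 × -2.4079) = 0.4428
Fraction lost = 1 − 0.4428 = 0.5572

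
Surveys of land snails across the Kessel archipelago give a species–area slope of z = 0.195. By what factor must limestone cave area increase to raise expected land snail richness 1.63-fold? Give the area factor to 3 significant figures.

12.3

(A₂/A₁)^0.195 = 1.63, so A₂/A₁ = 1.63^(1/0.195) = 1.63^5.128
ln(A₂/A₁) = ln 1.63 / 0.195 = 0.4886 / 0.195 = 2.5055
A₂/A₁ = e^2.5055 ≈ 12.25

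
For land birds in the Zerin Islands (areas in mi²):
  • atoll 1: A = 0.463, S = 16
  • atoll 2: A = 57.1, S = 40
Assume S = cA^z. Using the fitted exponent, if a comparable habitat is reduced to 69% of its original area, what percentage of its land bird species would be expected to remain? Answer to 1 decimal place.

z = ln(40/16) / ln(57.1/0.463) = 0.9163 / 4.8148 = 0.1903
S_new/S_old = (A_new/A_old)^z = 0.69^0.1903 = exp(0.1903 × -0.3711) = 0.9318

93.2%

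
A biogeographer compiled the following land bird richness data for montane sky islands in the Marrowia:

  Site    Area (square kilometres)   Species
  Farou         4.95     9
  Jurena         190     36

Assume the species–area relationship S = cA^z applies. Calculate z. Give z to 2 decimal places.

Taking logs: ln S = ln c + z ln A, so z = (ln S₂ − ln S₁)/(ln A₂ − ln A₁).
z = ln(36/9) / ln(190/4.95) = ln(4) / ln(38.38) = 1.3863 / 3.6476 = 0.3801

0.38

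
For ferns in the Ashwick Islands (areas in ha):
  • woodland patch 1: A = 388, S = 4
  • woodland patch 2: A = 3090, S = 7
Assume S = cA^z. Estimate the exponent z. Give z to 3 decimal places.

0.270

Taking logs: ln S = ln c + z ln A, so z = (ln S₂ − ln S₁)/(ln A₂ − ln A₁).
z = ln(7/4) / ln(3090/388) = ln(1.75) / ln(7.964) = 0.5596 / 2.0749 = 0.2697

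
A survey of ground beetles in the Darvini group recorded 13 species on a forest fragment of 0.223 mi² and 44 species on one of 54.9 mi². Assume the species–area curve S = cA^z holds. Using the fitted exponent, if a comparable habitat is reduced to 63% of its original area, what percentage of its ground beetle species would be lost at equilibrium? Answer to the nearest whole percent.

z = ln(44/13) / ln(54.9/0.223) = 1.2192 / 5.5061 = 0.2214
S_new/S_old = (A_new/A_old)^z = 0.63^0.2214 = exp(0.2214 × -0.4620) = 0.9027
Fraction lost = 1 − 0.9027 = 0.09725

10%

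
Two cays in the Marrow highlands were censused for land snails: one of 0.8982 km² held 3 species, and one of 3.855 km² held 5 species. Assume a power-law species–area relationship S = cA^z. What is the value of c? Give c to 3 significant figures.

z = ln(S₂/S₁) / ln(A₂/A₁) = ln(5/3) / ln(3.855/0.8982) = 0.5108 / 1.4567 = 0.3507
c = S₁ / A₁^z = 3 / 0.8982^0.3507 = 3 / 0.9631 = 3.115

3.12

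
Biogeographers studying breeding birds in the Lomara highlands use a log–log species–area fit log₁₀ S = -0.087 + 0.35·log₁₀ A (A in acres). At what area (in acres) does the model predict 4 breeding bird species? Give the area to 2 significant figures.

93 acres

4 = 0.8185 × A^0.35  ⇒  A^0.35 = 4/0.8185 = 4.887
ln A = ln(4.887) / 0.35 = 1.5866 / 0.35 = 4.5332
A = e^4.5332 ≈ 93.06 acres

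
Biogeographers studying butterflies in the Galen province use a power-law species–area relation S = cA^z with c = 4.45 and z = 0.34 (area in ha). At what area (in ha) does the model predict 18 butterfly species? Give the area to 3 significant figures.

18 = 4.45 × A^0.34  ⇒  A^0.34 = 18/4.45 = 4.045
ln A = ln(4.045) / 0.34 = 1.3975 / 0.34 = 4.1102
A = e^4.1102 ≈ 60.96 ha

61.0 ha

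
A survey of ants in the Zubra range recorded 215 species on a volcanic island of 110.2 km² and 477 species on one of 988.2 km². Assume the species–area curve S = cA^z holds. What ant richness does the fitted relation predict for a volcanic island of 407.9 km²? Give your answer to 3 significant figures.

346

z = ln(477/215) / ln(988.2/110.2) = 0.7969 / 2.1936 = 0.3633
c = 215 / 110.2^0.3633 = 215 / 5.519 = 38.95
S₃ = 38.95 × 407.9^0.3633 = 38.95 × 8.879 ≈ 345.9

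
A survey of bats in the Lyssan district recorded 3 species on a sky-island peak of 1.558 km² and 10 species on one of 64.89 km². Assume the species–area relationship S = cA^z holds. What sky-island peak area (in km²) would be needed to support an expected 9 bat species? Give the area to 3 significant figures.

z = ln(10/3) / ln(64.89/1.558) = 1.2040 / 3.7293 = 0.3228
c = 3 / 1.558^0.3228 = 3 / 1.154 = 2.6
A = (9/2.6)^(1/0.3228) ⇒ ln A = ln(3.462)/0.3228 = 3.8463
A = e^3.8463 ≈ 46.82 km²

46.8 km²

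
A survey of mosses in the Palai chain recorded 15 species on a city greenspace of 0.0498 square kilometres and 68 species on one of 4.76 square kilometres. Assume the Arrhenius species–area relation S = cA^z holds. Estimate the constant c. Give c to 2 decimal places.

z = ln(S₂/S₁) / ln(A₂/A₁) = ln(68/15) / ln(4.76/0.0498) = 1.5115 / 4.5600 = 0.3315
c = S₁ / A₁^z = 15 / 0.0498^0.3315 = 15 / 0.37 = 40.54

40.54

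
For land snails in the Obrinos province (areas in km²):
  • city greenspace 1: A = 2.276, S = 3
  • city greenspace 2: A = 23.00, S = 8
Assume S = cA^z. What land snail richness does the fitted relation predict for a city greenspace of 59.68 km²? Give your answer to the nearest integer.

12

z = ln(8/3) / ln(23/2.276) = 0.9808 / 2.3131 = 0.4240
c = 3 / 2.276^0.4240 = 3 / 1.417 = 2.117
S₃ = 2.117 × 59.68^0.4240 = 2.117 × 5.663 ≈ 11.99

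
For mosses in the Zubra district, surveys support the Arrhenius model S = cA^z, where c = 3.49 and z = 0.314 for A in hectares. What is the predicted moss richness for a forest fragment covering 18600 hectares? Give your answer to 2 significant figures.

S = 3.49 × 18600^0.314
ln S = ln 3.49 + 0.314 × ln 18600 = 1.2499 + 0.314 × 9.8309 = 4.3368
S = e^4.3368 ≈ 76.46

76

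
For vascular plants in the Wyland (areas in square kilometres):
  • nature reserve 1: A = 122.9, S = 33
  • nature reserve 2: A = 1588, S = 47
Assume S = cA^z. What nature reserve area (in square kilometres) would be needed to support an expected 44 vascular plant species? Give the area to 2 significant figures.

990 square kilometres

z = ln(47/33) / ln(1588/122.9) = 0.3536 / 2.5589 = 0.1382
c = 33 / 122.9^0.1382 = 33 / 1.944 = 16.97
A = (44/16.97)^(1/0.1382) ⇒ ln A = ln(2.593)/0.1382 = 6.8930
A = e^6.8930 ≈ 985.3 square kilometres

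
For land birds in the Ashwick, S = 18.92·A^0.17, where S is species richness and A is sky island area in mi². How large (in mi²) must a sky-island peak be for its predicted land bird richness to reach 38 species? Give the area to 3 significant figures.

38 = 18.92 × A^0.17  ⇒  A^0.17 = 38/18.92 = 2.008
ln A = ln(2.008) / 0.17 = 0.6974 / 0.17 = 4.1022
A = e^4.1022 ≈ 60.47 mi²

60.5 mi²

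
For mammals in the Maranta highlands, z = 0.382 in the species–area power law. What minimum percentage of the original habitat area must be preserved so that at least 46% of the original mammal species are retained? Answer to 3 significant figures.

Need (A_new/A_old)^0.382 = 0.46, so A_new/A_old = 0.46^(1/0.382) = 0.46^2.618
ln(A_new/A_old) = ln 0.46 / 0.382 = -0.7765 / 0.382 = -2.0328
A_new/A_old = e^-2.0328 ≈ 0.131

13.1%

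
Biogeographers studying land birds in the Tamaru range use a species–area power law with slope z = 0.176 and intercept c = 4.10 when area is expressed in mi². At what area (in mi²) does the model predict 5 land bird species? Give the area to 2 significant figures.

5 = 4.1 × A^0.176  ⇒  A^0.176 = 5/4.1 = 1.22
ln A = ln(1.22) / 0.176 = 0.1985 / 0.176 = 1.1276
A = e^1.1276 ≈ 3.088 mi²

3.1 mi²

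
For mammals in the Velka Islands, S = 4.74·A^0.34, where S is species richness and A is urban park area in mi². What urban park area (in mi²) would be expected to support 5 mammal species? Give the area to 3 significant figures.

5 = 4.74 × A^0.34  ⇒  A^0.34 = 5/4.74 = 1.055
ln A = ln(1.055) / 0.34 = 0.0534 / 0.34 = 0.1571
A = e^0.1571 ≈ 1.17 mi²

1.17 mi²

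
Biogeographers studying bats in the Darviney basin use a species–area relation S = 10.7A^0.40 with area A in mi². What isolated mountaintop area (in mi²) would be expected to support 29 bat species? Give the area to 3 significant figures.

29 = 10.7 × A^0.4  ⇒  A^0.4 = 29/10.7 = 2.71
ln A = ln(2.71) / 0.4 = 0.9971 / 0.4 = 2.4926
A = e^2.4926 ≈ 12.09 mi²

12.1 mi²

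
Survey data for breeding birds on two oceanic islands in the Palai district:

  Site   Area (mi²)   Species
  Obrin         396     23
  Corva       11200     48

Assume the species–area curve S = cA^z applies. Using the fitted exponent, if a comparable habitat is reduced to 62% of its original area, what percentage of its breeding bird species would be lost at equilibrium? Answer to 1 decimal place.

z = ln(48/23) / ln(11200/396) = 0.7357 / 3.3423 = 0.2201
S_new/S_old = (A_new/A_old)^z = 0.62^0.2201 = exp(0.2201 × -0.4780) = 0.9001
Fraction lost = 1 − 0.9001 = 0.09988

10.0%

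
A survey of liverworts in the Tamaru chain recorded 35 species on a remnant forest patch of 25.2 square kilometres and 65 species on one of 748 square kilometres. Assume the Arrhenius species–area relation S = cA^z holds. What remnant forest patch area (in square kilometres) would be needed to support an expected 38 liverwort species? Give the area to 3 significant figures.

39.5 square kilometres

z = ln(65/35) / ln(748/25.2) = 0.6190 / 3.3906 = 0.1826
c = 35 / 25.2^0.1826 = 35 / 1.802 = 19.42
A = (38/19.42)^(1/0.1826) ⇒ ln A = ln(1.957)/0.1826 = 3.6773
A = e^3.6773 ≈ 39.54 square kilometres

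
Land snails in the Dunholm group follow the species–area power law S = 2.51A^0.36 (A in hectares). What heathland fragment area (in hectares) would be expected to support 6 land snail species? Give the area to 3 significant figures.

6 = 2.51 × A^0.36  ⇒  A^0.36 = 6/2.51 = 2.39
ln A = ln(2.39) / 0.36 = 0.8715 / 0.36 = 2.4208
A = e^2.4208 ≈ 11.25 hectares

11.3 hectares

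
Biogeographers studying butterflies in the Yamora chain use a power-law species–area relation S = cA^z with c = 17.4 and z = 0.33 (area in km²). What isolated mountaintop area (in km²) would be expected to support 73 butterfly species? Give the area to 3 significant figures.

73 = 17.4 × A^0.33  ⇒  A^0.33 = 73/17.4 = 4.195
ln A = ln(4.195) / 0.33 = 1.4340 / 0.33 = 4.3454
A = e^4.3454 ≈ 77.12 km²

77.1 km²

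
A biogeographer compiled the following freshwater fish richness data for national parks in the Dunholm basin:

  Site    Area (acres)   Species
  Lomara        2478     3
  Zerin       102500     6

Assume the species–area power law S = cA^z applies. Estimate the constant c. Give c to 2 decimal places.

z = ln(S₂/S₁) / ln(A₂/A₁) = ln(6/3) / ln(102500/2478) = 0.6931 / 3.7224 = 0.1862
c = S₁ / A₁^z = 3 / 2478^0.1862 = 3 / 4.286 = 0.7

0.70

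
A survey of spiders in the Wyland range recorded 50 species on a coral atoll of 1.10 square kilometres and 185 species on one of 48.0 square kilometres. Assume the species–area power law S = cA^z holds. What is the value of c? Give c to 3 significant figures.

z = ln(S₂/S₁) / ln(A₂/A₁) = ln(185/50) / ln(48/1.1) = 1.3083 / 3.7759 = 0.3465
c = S₁ / A₁^z = 50 / 1.1^0.3465 = 50 / 1.034 = 48.38

48.4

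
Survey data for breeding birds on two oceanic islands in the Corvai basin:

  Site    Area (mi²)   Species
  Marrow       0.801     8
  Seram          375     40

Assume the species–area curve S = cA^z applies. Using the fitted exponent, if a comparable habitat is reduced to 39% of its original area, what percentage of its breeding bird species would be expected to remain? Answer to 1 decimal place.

z = ln(40/8) / ln(375/0.801) = 1.6094 / 6.1488 = 0.2617
S_new/S_old = (A_new/A_old)^z = 0.39^0.2617 = exp(0.2617 × -0.9416) = 0.7816

78.2%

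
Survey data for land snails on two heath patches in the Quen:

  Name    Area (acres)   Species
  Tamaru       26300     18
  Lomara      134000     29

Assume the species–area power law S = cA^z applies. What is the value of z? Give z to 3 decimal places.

Taking logs: ln S = ln c + z ln A, so z = (ln S₂ − ln S₁)/(ln A₂ − ln A₁).
z = ln(29/18) / ln(134000/26300) = ln(1.611) / ln(5.095) = 0.4769 / 1.6283 = 0.2929

0.293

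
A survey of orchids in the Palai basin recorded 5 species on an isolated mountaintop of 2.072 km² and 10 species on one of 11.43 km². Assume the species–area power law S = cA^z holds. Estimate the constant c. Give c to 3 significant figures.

3.72

z = ln(S₂/S₁) / ln(A₂/A₁) = ln(10/5) / ln(11.43/2.072) = 0.6931 / 1.7077 = 0.4059
c = S₁ / A₁^z = 5 / 2.072^0.4059 = 5 / 1.344 = 3.72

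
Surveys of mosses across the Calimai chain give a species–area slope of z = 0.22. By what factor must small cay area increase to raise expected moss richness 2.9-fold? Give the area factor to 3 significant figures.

(A₂/A₁)^0.22 = 2.9, so A₂/A₁ = 2.9^(1/0.22) = 2.9^4.545
ln(A₂/A₁) = ln 2.9 / 0.22 = 1.0647 / 0.22 = 4.8396
A₂/A₁ = e^4.8396 ≈ 126.4

126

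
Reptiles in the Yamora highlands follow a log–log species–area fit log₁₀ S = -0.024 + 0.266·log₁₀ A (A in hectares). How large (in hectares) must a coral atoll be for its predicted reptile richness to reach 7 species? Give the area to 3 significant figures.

1850 hectares

7 = 0.9462 × A^0.266  ⇒  A^0.266 = 7/0.9462 = 7.398
ln A = ln(7.398) / 0.266 = 2.0012 / 0.266 = 7.5232
A = e^7.5232 ≈ 1850 hectares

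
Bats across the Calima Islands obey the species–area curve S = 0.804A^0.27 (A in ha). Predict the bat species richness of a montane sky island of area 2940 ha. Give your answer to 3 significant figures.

S = 0.804 × 2940^0.27
ln S = ln 0.804 + 0.27 × ln 2940 = -0.2182 + 0.27 × 7.9862 = 1.9381
S = e^1.9381 ≈ 6.946

6.95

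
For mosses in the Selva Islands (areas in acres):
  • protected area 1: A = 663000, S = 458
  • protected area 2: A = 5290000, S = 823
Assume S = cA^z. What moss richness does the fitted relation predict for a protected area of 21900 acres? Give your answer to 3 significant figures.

175

z = ln(823/458) / ln(5290000/663000) = 0.5861 / 2.0768 = 0.2822
c = 458 / 663000^0.2822 = 458 / 43.94 = 10.42
S₃ = 10.42 × 21900^0.2822 = 10.42 × 16.78 ≈ 174.9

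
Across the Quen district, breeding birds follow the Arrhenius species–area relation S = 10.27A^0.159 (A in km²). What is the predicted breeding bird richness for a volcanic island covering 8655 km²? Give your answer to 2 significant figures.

S = 10.27 × 8655^0.159
ln S = ln 10.27 + 0.159 × ln 8655 = 2.3292 + 0.159 × 9.0659 = 3.7707
S = e^3.7707 ≈ 43.41

43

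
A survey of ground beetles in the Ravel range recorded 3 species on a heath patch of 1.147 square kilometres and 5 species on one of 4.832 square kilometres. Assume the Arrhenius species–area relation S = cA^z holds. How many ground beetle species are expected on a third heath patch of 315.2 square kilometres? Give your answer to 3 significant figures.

z = ln(5/3) / ln(4.832/1.147) = 0.5108 / 1.4381 = 0.3552
c = 3 / 1.147^0.3552 = 3 / 1.05 = 2.857
S₃ = 2.857 × 315.2^0.3552 = 2.857 × 7.718 ≈ 22.05

22.1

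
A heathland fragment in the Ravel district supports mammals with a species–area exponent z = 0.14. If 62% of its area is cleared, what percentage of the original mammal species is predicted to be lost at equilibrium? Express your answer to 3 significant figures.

S_new/S_old = (A_new/A_old)^z = 0.38^0.14
= exp(0.14 × ln 0.38) = exp(0.14 × -0.9676) = exp(-0.1355) ≈ 0.8733
Fraction lost = 1 − 0.8733 = 0.1267

12.7%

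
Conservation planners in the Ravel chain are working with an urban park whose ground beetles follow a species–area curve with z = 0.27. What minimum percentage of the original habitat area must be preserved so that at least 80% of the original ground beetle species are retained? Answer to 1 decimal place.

Need (A_new/A_old)^0.27 = 0.8, so A_new/A_old = 0.8^(1/0.27) = 0.8^3.704
ln(A_new/A_old) = ln 0.8 / 0.27 = -0.2231 / 0.27 = -0.8265
A_new/A_old = e^-0.8265 ≈ 0.4376

43.8%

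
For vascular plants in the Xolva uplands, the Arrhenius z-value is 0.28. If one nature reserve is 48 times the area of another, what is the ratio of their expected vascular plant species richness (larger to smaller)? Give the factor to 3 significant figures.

S₂/S₁ = (A₂/A₁)^z = 48^0.28
ln(S₂/S₁) = 0.28 × ln 48 = 0.28 × 3.8712 = 1.0839
S₂/S₁ = e^1.0839 ≈ 2.956

2.96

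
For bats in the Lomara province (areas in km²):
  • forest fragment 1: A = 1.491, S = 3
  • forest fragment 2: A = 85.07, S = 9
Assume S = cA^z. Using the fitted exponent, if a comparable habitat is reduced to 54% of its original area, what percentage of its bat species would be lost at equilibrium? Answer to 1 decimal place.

z = ln(9/3) / ln(85.07/1.491) = 1.0986 / 4.0440 = 0.2717
S_new/S_old = (A_new/A_old)^z = 0.54^0.2717 = exp(0.2717 × -0.6162) = 0.8459
Fraction lost = 1 − 0.8459 = 0.1541

15.4%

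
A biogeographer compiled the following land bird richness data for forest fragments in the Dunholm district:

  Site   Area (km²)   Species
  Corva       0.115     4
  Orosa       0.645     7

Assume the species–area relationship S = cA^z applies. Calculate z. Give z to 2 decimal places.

Taking logs: ln S = ln c + z ln A, so z = (ln S₂ − ln S₁)/(ln A₂ − ln A₁).
z = ln(7/4) / ln(0.645/0.115) = ln(1.75) / ln(5.609) = 0.5596 / 1.7243 = 0.3245

0.32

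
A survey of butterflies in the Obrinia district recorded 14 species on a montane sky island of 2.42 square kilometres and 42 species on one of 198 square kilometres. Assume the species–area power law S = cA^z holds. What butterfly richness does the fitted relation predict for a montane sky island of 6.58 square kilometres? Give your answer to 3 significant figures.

18.0

z = ln(42/14) / ln(198/2.42) = 1.0986 / 4.4045 = 0.2494
c = 14 / 2.42^0.2494 = 14 / 1.247 = 11.23
S₃ = 11.23 × 6.58^0.2494 = 11.23 × 1.6 ≈ 17.97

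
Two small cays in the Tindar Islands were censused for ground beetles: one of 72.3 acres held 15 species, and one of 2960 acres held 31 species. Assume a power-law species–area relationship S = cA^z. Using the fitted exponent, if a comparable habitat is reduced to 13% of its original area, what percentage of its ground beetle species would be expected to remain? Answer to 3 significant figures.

67.1%

z = ln(31/15) / ln(2960/72.3) = 0.7259 / 3.7121 = 0.1956
S_new/S_old = (A_new/A_old)^z = 0.13^0.1956 = exp(0.1956 × -2.0402) = 0.671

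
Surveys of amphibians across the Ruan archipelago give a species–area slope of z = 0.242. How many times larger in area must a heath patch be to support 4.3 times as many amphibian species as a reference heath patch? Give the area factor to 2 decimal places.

414.61

(A₂/A₁)^0.242 = 4.3, so A₂/A₁ = 4.3^(1/0.242) = 4.3^4.132
ln(A₂/A₁) = ln 4.3 / 0.242 = 1.4586 / 0.242 = 6.0273
A₂/A₁ = e^6.0273 ≈ 414.6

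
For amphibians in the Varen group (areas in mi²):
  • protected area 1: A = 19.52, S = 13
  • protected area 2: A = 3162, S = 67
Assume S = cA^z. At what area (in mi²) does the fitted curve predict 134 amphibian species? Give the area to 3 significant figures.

z = ln(67/13) / ln(3162/19.52) = 1.6397 / 5.0875 = 0.3223
c = 13 / 19.52^0.3223 = 13 / 2.606 = 4.989
A = (134/4.989)^(1/0.3223) ⇒ ln A = ln(26.86)/0.3223 = 10.2095
A = e^10.2095 ≈ 27161 mi²

27200 mi²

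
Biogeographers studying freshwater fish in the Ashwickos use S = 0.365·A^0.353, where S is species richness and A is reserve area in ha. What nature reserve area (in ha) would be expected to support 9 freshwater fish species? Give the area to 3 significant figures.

9 = 0.365 × A^0.353  ⇒  A^0.353 = 9/0.365 = 24.66
ln A = ln(24.66) / 0.353 = 3.2051 / 0.353 = 9.0796
A = e^9.0796 ≈ 8774 ha

8770 ha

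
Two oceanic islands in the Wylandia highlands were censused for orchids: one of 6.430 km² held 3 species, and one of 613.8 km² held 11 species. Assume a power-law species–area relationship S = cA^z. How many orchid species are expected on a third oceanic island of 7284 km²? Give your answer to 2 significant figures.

22

z = ln(11/3) / ln(613.8/6.43) = 1.2993 / 4.5587 = 0.2850
c = 3 / 6.43^0.2850 = 3 / 1.7 = 1.765
S₃ = 1.765 × 7284^0.2850 = 1.765 × 12.61 ≈ 22.26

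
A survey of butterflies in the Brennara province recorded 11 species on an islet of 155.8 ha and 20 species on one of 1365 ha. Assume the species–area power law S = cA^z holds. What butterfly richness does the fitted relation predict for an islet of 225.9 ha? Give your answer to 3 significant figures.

z = ln(20/11) / ln(1365/155.8) = 0.5978 / 2.1703 = 0.2755
c = 11 / 155.8^0.2755 = 11 / 4.018 = 2.738
S₃ = 2.738 × 225.9^0.2755 = 2.738 × 4.45 ≈ 12.19

12.2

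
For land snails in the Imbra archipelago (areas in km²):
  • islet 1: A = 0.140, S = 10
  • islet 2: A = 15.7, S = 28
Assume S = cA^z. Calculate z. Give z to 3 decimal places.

0.218

Taking logs: ln S = ln c + z ln A, so z = (ln S₂ − ln S₁)/(ln A₂ − ln A₁).
z = ln(28/10) / ln(15.7/0.14) = ln(2.8) / ln(112.1) = 1.0296 / 4.7198 = 0.2182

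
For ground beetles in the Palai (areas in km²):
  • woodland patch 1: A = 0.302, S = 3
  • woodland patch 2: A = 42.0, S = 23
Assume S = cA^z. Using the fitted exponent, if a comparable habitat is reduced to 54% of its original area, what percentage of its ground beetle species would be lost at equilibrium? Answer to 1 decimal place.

22.5%

z = ln(23/3) / ln(42/0.302) = 2.0369 / 4.9350 = 0.4127
S_new/S_old = (A_new/A_old)^z = 0.54^0.4127 = exp(0.4127 × -0.6162) = 0.7754
Fraction lost = 1 − 0.7754 = 0.2246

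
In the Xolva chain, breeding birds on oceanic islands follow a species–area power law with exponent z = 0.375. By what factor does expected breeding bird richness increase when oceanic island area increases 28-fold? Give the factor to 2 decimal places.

3.49

S₂/S₁ = (A₂/A₁)^z = 28^0.375
ln(S₂/S₁) = 0.375 × ln 28 = 0.375 × 3.3322 = 1.2496
S₂/S₁ = e^1.2496 ≈ 3.489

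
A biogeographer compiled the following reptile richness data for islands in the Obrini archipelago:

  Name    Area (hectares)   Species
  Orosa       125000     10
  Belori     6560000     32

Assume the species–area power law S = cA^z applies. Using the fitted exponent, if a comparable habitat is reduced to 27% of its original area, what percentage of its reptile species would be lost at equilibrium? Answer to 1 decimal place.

z = ln(32/10) / ln(6560000/125000) = 1.1632 / 3.9604 = 0.2937
S_new/S_old = (A_new/A_old)^z = 0.27^0.2937 = exp(0.2937 × -1.3093) = 0.6808
Fraction lost = 1 − 0.6808 = 0.3192

31.9%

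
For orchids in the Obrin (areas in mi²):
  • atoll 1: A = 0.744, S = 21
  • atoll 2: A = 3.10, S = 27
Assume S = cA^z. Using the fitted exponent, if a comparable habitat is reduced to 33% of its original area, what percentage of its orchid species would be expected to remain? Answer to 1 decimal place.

82.3%

z = ln(27/21) / ln(3.1/0.744) = 0.2513 / 1.4271 = 0.1761
S_new/S_old = (A_new/A_old)^z = 0.33^0.1761 = exp(0.1761 × -1.1087) = 0.8226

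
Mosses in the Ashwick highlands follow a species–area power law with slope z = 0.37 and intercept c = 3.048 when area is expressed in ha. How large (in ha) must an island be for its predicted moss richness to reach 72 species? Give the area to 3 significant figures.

5150 ha

72 = 3.048 × A^0.37  ⇒  A^0.37 = 72/3.048 = 23.62
ln A = ln(23.62) / 0.37 = 3.1622 / 0.37 = 8.5464
A = e^8.5464 ≈ 5148 ha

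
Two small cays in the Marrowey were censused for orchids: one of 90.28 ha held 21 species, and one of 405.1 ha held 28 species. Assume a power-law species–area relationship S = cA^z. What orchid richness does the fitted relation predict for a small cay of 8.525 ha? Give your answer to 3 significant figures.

z = ln(28/21) / ln(405.1/90.28) = 0.2877 / 1.5012 = 0.1916
c = 21 / 90.28^0.1916 = 21 / 2.37 = 8.861
S₃ = 8.861 × 8.525^0.1916 = 8.861 × 1.508 ≈ 13.36

13.4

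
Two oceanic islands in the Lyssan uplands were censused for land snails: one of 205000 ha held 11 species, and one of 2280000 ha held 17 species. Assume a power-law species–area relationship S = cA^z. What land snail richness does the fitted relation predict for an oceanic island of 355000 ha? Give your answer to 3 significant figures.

12.1

z = ln(17/11) / ln(2280000/205000) = 0.4353 / 2.4089 = 0.1807
c = 11 / 205000^0.1807 = 11 / 9.118 = 1.206
S₃ = 1.206 × 355000^0.1807 = 1.206 × 10.07 ≈ 12.15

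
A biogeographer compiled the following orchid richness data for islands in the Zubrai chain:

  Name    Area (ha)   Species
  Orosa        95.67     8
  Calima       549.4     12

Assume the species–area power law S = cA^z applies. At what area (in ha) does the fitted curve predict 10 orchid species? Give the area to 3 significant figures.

z = ln(12/8) / ln(549.4/95.67) = 0.4055 / 1.7479 = 0.2320
c = 8 / 95.67^0.2320 = 8 / 2.881 = 2.777
A = (10/2.777)^(1/0.2320) ⇒ ln A = ln(3.601)/0.2320 = 5.5229
A = e^5.5229 ≈ 250.3 ha

250 ha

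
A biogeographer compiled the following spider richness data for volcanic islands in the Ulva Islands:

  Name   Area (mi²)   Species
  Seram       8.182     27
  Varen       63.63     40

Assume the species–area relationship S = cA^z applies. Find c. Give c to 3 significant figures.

z = ln(S₂/S₁) / ln(A₂/A₁) = ln(40/27) / ln(63.63/8.182) = 0.3930 / 2.0511 = 0.1916
c = S₁ / A₁^z = 27 / 8.182^0.1916 = 27 / 1.496 = 18.05

18.0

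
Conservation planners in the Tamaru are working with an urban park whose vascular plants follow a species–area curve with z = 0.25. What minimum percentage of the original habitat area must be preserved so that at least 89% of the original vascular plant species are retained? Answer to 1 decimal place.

62.7%

Need (A_new/A_old)^0.25 = 0.89, so A_new/A_old = 0.89^(1/0.25) = 0.89^4
ln(A_new/A_old) = ln 0.89 / 0.25 = -0.1165 / 0.25 = -0.4661
A_new/A_old = e^-0.4661 ≈ 0.6274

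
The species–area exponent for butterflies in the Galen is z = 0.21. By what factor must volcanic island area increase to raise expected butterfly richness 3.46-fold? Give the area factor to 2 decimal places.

369.00

(A₂/A₁)^0.21 = 3.46, so A₂/A₁ = 3.46^(1/0.21) = 3.46^4.762
ln(A₂/A₁) = ln 3.46 / 0.21 = 1.2413 / 0.21 = 5.9108
A₂/A₁ = e^5.9108 ≈ 369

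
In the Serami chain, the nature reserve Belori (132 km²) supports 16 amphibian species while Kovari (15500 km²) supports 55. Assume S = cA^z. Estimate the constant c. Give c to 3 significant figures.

4.52

z = ln(S₂/S₁) / ln(A₂/A₁) = ln(55/16) / ln(15500/132) = 1.2347 / 4.7658 = 0.2591
c = S₁ / A₁^z = 16 / 132^0.2591 = 16 / 3.543 = 4.516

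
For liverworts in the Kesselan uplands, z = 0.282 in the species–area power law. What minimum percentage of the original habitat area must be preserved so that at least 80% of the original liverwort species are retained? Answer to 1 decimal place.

Need (A_new/A_old)^0.282 = 0.8, so A_new/A_old = 0.8^(1/0.282) = 0.8^3.546
ln(A_new/A_old) = ln 0.8 / 0.282 = -0.2231 / 0.282 = -0.7913
A_new/A_old = e^-0.7913 ≈ 0.4533

45.3%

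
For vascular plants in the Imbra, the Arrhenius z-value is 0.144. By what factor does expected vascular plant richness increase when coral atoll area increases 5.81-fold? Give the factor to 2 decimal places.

1.29

S₂/S₁ = (A₂/A₁)^z = 5.81^0.144
ln(S₂/S₁) = 0.144 × ln 5.81 = 0.144 × 1.7596 = 0.2534
S₂/S₁ = e^0.2534 ≈ 1.288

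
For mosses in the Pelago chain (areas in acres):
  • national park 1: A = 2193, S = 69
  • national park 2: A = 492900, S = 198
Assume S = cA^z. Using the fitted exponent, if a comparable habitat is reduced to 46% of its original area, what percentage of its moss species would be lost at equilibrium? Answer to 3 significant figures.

z = ln(198/69) / ln(492900/2193) = 1.0542 / 5.4150 = 0.1947
S_new/S_old = (A_new/A_old)^z = 0.46^0.1947 = exp(0.1947 × -0.7765) = 0.8597
Fraction lost = 1 − 0.8597 = 0.1403

14.0%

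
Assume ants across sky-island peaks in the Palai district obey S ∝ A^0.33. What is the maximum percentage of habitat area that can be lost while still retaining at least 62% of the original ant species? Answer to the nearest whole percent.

77%

Need (A_new/A_old)^0.33 = 0.62, so A_new/A_old = 0.62^(1/0.33) = 0.62^3.03
ln(A_new/A_old) = ln 0.62 / 0.33 = -0.4780 / 0.33 = -1.4486
A_new/A_old = e^-1.4486 ≈ 0.2349
Fraction that can be lost = 1 − 0.2349 = 0.7651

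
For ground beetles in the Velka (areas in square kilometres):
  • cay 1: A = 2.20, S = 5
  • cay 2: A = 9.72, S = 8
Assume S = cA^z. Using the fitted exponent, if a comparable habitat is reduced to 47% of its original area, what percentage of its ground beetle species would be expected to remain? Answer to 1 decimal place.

78.8%

z = ln(8/5) / ln(9.72/2.2) = 0.4700 / 1.4857 = 0.3163
S_new/S_old = (A_new/A_old)^z = 0.47^0.3163 = exp(0.3163 × -0.7550) = 0.7875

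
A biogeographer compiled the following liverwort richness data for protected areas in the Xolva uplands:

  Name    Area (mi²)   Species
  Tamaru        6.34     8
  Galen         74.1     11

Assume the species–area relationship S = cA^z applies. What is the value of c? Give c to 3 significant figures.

6.30

z = ln(S₂/S₁) / ln(A₂/A₁) = ln(11/8) / ln(74.1/6.34) = 0.3185 / 2.4585 = 0.1295
c = S₁ / A₁^z = 8 / 6.34^0.1295 = 8 / 1.27 = 6.298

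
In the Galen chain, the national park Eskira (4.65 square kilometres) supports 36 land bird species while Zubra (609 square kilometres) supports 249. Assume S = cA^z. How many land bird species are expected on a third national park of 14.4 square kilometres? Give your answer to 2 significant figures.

z = ln(249/36) / ln(609/4.65) = 1.9339 / 4.8750 = 0.3967
c = 36 / 4.65^0.3967 = 36 / 1.84 = 19.57
S₃ = 19.57 × 14.4^0.3967 = 19.57 × 2.881 ≈ 56.37

56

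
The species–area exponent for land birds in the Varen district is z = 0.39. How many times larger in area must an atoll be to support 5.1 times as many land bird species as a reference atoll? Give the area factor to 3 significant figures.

(A₂/A₁)^0.39 = 5.1, so A₂/A₁ = 5.1^(1/0.39) = 5.1^2.564
ln(A₂/A₁) = ln 5.1 / 0.39 = 1.6292 / 0.39 = 4.1775
A₂/A₁ = e^4.1775 ≈ 65.21

65.2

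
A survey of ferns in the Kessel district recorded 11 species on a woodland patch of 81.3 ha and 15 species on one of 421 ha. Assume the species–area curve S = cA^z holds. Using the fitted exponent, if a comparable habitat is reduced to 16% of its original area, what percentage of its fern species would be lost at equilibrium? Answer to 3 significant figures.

29.2%

z = ln(15/11) / ln(421/81.3) = 0.3102 / 1.6445 = 0.1886
S_new/S_old = (A_new/A_old)^z = 0.16^0.1886 = exp(0.1886 × -1.8326) = 0.7078
Fraction lost = 1 − 0.7078 = 0.2922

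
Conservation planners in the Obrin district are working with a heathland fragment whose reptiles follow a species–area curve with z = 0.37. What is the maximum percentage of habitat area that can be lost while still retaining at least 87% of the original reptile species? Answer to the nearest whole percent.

31%

Need (A_new/A_old)^0.37 = 0.87, so A_new/A_old = 0.87^(1/0.37) = 0.87^2.703
ln(A_new/A_old) = ln 0.87 / 0.37 = -0.1393 / 0.37 = -0.3764
A_new/A_old = e^-0.3764 ≈ 0.6863
Fraction that can be lost = 1 − 0.6863 = 0.3137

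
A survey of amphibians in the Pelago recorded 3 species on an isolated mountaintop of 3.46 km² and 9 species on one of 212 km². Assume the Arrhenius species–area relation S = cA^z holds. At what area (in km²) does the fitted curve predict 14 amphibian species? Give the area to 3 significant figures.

z = ln(9/3) / ln(212/3.46) = 1.0986 / 4.1153 = 0.2670
c = 3 / 3.46^0.2670 = 3 / 1.393 = 2.154
A = (14/2.154)^(1/0.2670) ⇒ ln A = ln(6.5)/0.2670 = 7.0117
A = e^7.0117 ≈ 1109 km²

1110 km²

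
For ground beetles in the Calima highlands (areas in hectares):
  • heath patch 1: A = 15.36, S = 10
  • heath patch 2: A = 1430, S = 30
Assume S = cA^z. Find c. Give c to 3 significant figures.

z = ln(S₂/S₁) / ln(A₂/A₁) = ln(30/10) / ln(1430/15.36) = 1.0986 / 4.5337 = 0.2423
c = S₁ / A₁^z = 10 / 15.36^0.2423 = 10 / 1.939 = 5.158

5.16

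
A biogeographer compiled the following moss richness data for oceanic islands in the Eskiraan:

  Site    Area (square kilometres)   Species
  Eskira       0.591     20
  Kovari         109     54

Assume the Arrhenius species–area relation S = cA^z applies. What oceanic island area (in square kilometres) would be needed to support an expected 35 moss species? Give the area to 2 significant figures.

z = ln(54/20) / ln(109/0.591) = 0.9933 / 5.2173 = 0.1904
c = 20 / 0.591^0.1904 = 20 / 0.9047 = 22.11
A = (35/22.11)^(1/0.1904) ⇒ ln A = ln(1.583)/0.1904 = 2.4136
A = e^2.4136 ≈ 11.17 square kilometres

11 square kilometres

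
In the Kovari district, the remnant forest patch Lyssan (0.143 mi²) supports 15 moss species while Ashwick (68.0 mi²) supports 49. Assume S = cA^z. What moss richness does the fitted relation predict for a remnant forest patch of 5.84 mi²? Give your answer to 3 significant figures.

z = ln(49/15) / ln(68/0.143) = 1.1838 / 6.1644 = 0.1920
c = 15 / 0.143^0.1920 = 15 / 0.6883 = 21.79
S₃ = 21.79 × 5.84^0.1920 = 21.79 × 1.403 ≈ 30.58

30.6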